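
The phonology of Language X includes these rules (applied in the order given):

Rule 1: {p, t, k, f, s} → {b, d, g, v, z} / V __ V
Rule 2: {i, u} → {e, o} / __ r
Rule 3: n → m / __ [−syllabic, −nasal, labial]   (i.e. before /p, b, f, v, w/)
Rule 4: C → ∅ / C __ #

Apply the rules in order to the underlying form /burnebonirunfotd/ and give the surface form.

Rule 1 (intervocalic voicing): no segment meets the environment; /burnebonirunfotd/ is unchanged.
Rule 2 (pre-rhotic lowering): /u/ is a high vowel immediately before /r/, so it lowers to [o]. /i/ is a high vowel immediately before /r/, so it lowers to [e]. /burnebonirunfotd/ → bornebonerunfotd.
Rule 3 (nasal place assimilation): /n/ precedes the labial consonant /f/, so it assimilates in place to [m]. /bornebonerunfotd/ → bornebonerumfotd.
Rule 4 (final cluster simplification): /d/ is the second consonant of a word-final cluster /td/, so it deletes. /bornebonerumfotd/ → bornebonerumfot.

bornebonerumfot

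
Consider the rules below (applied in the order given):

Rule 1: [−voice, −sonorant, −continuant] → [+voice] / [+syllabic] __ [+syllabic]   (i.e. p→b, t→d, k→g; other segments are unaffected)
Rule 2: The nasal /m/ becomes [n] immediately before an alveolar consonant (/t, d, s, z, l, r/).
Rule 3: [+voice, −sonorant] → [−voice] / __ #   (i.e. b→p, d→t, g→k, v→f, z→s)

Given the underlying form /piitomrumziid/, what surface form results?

Rule 1 (intervocalic voicing): /t/ is a voiceless stop between vowels /i/ and /o/, so it voices to [d]. /piitomrumziid/ → piidomrumziid.
Rule 2 (nasal place assimilation): /m/ precedes the alveolar consonant /r/, so it assimilates in place to [n]. /m/ precedes the alveolar consonant /z/, so it assimilates in place to [n]. /piidomrumziid/ → piidonrunziid.
Rule 3 (final devoicing): /d/ is a voiced obstruent in word-final position, so it devoices to [t]. /piidonrunziid/ → piidonrunziit.

piidonrunziit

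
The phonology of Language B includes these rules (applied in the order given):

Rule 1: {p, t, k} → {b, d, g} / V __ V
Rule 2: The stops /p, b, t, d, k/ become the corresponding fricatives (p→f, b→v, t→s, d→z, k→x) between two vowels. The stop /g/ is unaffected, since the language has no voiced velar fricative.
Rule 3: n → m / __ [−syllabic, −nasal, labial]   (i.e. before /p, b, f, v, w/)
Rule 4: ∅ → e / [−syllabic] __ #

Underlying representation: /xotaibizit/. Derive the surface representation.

xozaivizite

Rule 1 (intervocalic voicing): /t/ is a voiceless stop between vowels /o/ and /a/, so it voices to [d]. /xotaibizit/ → xodaibizit.
Rule 2 (intervocalic spirantization): /d/ is a stop between vowels /o/ and /a/, so it spirantizes to the fricative [z]. /b/ is a stop between vowels /i/ and /i/, so it spirantizes to the fricative [v]. /xodaibizit/ → xozaivizit.
Rule 3 (nasal place assimilation): no segment meets the environment; /xozaivizit/ is unchanged.
Rule 4 (final e-epenthesis): the form ends in the consonant /t/, so [e] is inserted word-finally. /xozaivizit/ → xozaivizite.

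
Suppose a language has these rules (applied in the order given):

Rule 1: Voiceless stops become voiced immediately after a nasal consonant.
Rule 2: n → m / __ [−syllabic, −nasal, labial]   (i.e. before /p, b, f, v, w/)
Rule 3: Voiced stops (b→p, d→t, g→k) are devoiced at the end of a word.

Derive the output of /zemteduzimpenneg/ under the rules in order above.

Rule 1 (post-nasal voicing): /t/ is a voiceless stop immediately after the nasal /m/, so it voices to [d]. /p/ is a voiceless stop immediately after the nasal /m/, so it voices to [b]. /zemteduzimpenneg/ → zemdeduzimbenneg.
Rule 2 (nasal place assimilation): no segment meets the environment; /zemdeduzimbenneg/ is unchanged.
Rule 3 (final devoicing): /g/ is a voiced stop in word-final position, so it devoices to [k]. /zemdeduzimbenneg/ → zemdeduzimbennek.

zemdeduzimbennek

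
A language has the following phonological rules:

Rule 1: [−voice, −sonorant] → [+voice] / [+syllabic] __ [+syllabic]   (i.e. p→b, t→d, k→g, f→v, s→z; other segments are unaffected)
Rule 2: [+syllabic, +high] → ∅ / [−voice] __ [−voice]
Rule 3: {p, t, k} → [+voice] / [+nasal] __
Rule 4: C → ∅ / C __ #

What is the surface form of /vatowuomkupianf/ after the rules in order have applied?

vadowuomgubian

Rule 1 (intervocalic voicing): /t/ is a voiceless obstruent between vowels /a/ and /o/, so it voices to [d]. /p/ is a voiceless obstruent between vowels /u/ and /i/, so it voices to [b]. /vatowuomkupianf/ → vadowuomkubianf.
Rule 2 (high vowel syncope): no segment meets the environment; /vadowuomkubianf/ is unchanged.
Rule 3 (post-nasal voicing): /k/ is a voiceless stop immediately after the nasal /m/, so it voices to [g]. /vadowuomkubianf/ → vadowuomgubianf.
Rule 4 (final cluster simplification): /f/ is the second consonant of a word-final cluster /nf/, so it deletes. /vadowuomgubianf/ → vadowuomgubian.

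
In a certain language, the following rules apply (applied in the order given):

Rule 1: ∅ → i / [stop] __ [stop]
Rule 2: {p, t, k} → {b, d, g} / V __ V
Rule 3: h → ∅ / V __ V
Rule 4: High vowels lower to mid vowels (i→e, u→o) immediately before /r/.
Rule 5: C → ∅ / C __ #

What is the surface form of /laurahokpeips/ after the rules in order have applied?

Rule 1 (stop-cluster i-epenthesis): /k/ and /p/ form a stop–stop cluster, so [i] is inserted between them. /laurahokpeips/ → laurahokipeips.
Rule 2 (intervocalic voicing): /k/ is a voiceless stop between vowels /o/ and /i/, so it voices to [g]. /p/ is a voiceless stop between vowels /i/ and /e/, so it voices to [b]. /laurahokipeips/ → laurahogibeips.
Rule 3 (intervocalic h-deletion): /h/ occurs between vowels /a/ and /o/, so it deletes. /laurahogibeips/ → lauraogibeips.
Rule 4 (pre-rhotic lowering): /u/ is a high vowel immediately before /r/, so it lowers to [o]. /lauraogibeips/ → laoraogibeips.
Rule 5 (final cluster simplification): /s/ is the second consonant of a word-final cluster /ps/, so it deletes. /laoraogibeips/ → laoraogibeip.

laoraogibeip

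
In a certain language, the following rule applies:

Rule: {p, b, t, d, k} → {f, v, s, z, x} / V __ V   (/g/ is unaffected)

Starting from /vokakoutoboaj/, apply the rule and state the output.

/k/ is a stop between vowels /o/ and /a/, so it spirantizes to the fricative [x].
/k/ is a stop between vowels /a/ and /o/, so it spirantizes to the fricative [x].
/t/ is a stop between vowels /u/ and /o/, so it spirantizes to the fricative [s].
/b/ is a stop between vowels /o/ and /o/, so it spirantizes to the fricative [v].
Surface form: [voxaxousovoaj].

voxaxousovoaj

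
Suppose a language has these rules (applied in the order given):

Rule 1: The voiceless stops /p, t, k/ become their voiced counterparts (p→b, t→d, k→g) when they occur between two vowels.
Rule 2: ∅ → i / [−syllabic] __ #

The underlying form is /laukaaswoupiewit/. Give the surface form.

laugaaswoubiewiti

Rule 1 (intervocalic voicing): /k/ is a voiceless stop between vowels /u/ and /a/, so it voices to [g]. /p/ is a voiceless stop between vowels /u/ and /i/, so it voices to [b]. /laukaaswoupiewit/ → laugaaswoubiewit.
Rule 2 (final i-epenthesis): the form ends in the consonant /t/, so [i] is inserted word-finally. /laugaaswoubiewit/ → laugaaswoubiewiti.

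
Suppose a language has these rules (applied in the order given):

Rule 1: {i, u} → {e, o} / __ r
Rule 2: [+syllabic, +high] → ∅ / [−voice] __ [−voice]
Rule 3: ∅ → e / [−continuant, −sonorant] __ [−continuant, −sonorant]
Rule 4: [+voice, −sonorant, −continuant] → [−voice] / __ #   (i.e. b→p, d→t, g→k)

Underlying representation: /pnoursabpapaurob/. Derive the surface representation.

pnoorsabepapaorop

Rule 1 (pre-rhotic lowering): /u/ is a high vowel immediately before /r/, so it lowers to [o]. /u/ is a high vowel immediately before /r/, so it lowers to [o]. /pnoursabpapaurob/ → pnoorsabpapaorob.
Rule 2 (high vowel syncope): no segment meets the environment; /pnoorsabpapaorob/ is unchanged.
Rule 3 (stop-cluster e-epenthesis): /b/ and /p/ form a stop–stop cluster, so [e] is inserted between them. /pnoorsabpapaorob/ → pnoorsabepapaorob.
Rule 4 (final devoicing): /b/ is a voiced stop in word-final position, so it devoices to [p]. /pnoorsabepapaorob/ → pnoorsabepapaorop.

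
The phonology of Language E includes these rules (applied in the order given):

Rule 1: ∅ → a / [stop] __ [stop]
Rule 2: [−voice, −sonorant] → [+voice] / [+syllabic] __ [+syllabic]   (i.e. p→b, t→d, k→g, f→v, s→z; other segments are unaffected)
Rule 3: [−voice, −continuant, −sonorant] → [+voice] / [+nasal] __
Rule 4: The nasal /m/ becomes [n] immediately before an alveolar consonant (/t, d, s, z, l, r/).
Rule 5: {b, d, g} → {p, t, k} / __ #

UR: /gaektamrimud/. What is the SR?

Rule 1 (stop-cluster a-epenthesis): /k/ and /t/ form a stop–stop cluster, so [a] is inserted between them. /gaektamrimud/ → gaekatamrimud.
Rule 2 (intervocalic voicing): /k/ is a voiceless obstruent between vowels /e/ and /a/, so it voices to [g]. /t/ is a voiceless obstruent between vowels /a/ and /a/, so it voices to [d]. /gaekatamrimud/ → gaegadamrimud.
Rule 3 (post-nasal voicing): no segment meets the environment; /gaegadamrimud/ is unchanged.
Rule 4 (nasal place assimilation): /m/ precedes the alveolar consonant /r/, so it assimilates in place to [n]. /gaegadamrimud/ → gaegadanrimud.
Rule 5 (final devoicing): /d/ is a voiced stop in word-final position, so it devoices to [t]. /gaegadanrimud/ → gaegadanrimut.

gaegadanrimut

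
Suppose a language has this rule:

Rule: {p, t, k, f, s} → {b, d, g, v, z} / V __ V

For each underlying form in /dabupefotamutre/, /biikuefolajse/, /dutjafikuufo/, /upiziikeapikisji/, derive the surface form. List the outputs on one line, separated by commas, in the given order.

/dabupefotamutre/: /p/ is a voiceless obstruent between vowels /u/ and /e/, so it voices to [b]. /f/ is a voiceless obstruent between vowels /e/ and /o/, so it voices to [v]. /t/ is a voiceless obstruent between vowels /o/ and /a/, so it voices to [d]. → [dabubevodamutre].
/biikuefolajse/: /k/ is a voiceless obstruent between vowels /i/ and /u/, so it voices to [g]. /f/ is a voiceless obstruent between vowels /e/ and /o/, so it voices to [v]. → [biiguevolajse].
/dutjafikuufo/: /f/ is a voiceless obstruent between vowels /a/ and /i/, so it voices to [v]. /k/ is a voiceless obstruent between vowels /i/ and /u/, so it voices to [g]. /f/ is a voiceless obstruent between vowels /u/ and /o/, so it voices to [v]. → [dutjaviguuvo].
/upiziikeapikisji/: /p/ is a voiceless obstruent between vowels /u/ and /i/, so it voices to [b]. /k/ is a voiceless obstruent between vowels /i/ and /e/, so it voices to [g]. /p/ is a voiceless obstruent between vowels /a/ and /i/, so it voices to [b]. /k/ is a voiceless obstruent between vowels /i/ and /i/, so it voices to [g]. → [ubiziigeabigisji].

dabubevodamutre, biiguevolajse, dutjaviguuvo, ubiziigeabigisji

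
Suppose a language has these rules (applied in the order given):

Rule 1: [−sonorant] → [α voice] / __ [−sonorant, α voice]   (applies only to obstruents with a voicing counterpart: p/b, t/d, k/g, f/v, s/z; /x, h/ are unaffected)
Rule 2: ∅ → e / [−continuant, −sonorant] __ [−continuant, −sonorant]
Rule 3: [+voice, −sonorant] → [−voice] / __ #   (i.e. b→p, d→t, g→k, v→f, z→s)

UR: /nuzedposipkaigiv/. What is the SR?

nuzeteposipekaigif

Rule 1 (regressive voicing assimilation): /d/ precedes the voiceless obstruent /p/, so it devoices to [t] by assimilation. /nuzedposipkaigiv/ → nuzetposipkaigiv.
Rule 2 (stop-cluster e-epenthesis): /t/ and /p/ form a stop–stop cluster, so [e] is inserted between them. /p/ and /k/ form a stop–stop cluster, so [e] is inserted between them. /nuzetposipkaigiv/ → nuzeteposipekaigiv.
Rule 3 (final devoicing): /v/ is a voiced obstruent in word-final position, so it devoices to [f]. /nuzeteposipekaigiv/ → nuzeteposipekaigif.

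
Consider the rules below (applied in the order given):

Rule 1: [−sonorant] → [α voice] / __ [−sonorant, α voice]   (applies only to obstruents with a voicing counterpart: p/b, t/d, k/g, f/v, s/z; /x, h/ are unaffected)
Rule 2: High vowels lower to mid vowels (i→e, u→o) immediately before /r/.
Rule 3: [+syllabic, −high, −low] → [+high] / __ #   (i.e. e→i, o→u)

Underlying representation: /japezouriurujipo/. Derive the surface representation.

japezooriorujipu

Rule 1 (regressive voicing assimilation): no segment meets the environment; /japezouriurujipo/ is unchanged.
Rule 2 (pre-rhotic lowering): /u/ is a high vowel immediately before /r/, so it lowers to [o]. /u/ is a high vowel immediately before /r/, so it lowers to [o]. /japezouriurujipo/ → japezooriorujipo.
Rule 3 (final vowel raising): /o/ is a mid vowel in word-final position, so it raises to [u]. /japezooriorujipo/ → japezooriorujipu.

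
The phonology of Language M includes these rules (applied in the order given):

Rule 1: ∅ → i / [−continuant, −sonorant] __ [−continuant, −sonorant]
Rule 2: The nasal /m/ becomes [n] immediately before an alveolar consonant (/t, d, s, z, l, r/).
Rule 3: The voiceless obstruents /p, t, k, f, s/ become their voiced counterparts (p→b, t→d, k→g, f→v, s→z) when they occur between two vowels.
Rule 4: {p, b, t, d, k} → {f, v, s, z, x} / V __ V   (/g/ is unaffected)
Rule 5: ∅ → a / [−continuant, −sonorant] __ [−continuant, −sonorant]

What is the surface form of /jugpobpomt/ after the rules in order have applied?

jugivovivont

Rule 1 (stop-cluster i-epenthesis): /g/ and /p/ form a stop–stop cluster, so [i] is inserted between them. /b/ and /p/ form a stop–stop cluster, so [i] is inserted between them. /jugpobpomt/ → jugipobipomt.
Rule 2 (nasal place assimilation): /m/ precedes the alveolar consonant /t/, so it assimilates in place to [n]. /jugipobipomt/ → jugipobipont.
Rule 3 (intervocalic voicing): /p/ is a voiceless obstruent between vowels /i/ and /o/, so it voices to [b]. /p/ is a voiceless obstruent between vowels /i/ and /o/, so it voices to [b]. /jugipobipont/ → jugibobibont.
Rule 4 (intervocalic spirantization): /b/ is a stop between vowels /i/ and /o/, so it spirantizes to the fricative [v]. /b/ is a stop between vowels /o/ and /i/, so it spirantizes to the fricative [v]. /b/ is a stop between vowels /i/ and /o/, so it spirantizes to the fricative [v]. /jugibobibont/ → jugivovivont.
Rule 5 (stop-cluster a-epenthesis): no segment meets the environment; /jugivovivont/ is unchanged.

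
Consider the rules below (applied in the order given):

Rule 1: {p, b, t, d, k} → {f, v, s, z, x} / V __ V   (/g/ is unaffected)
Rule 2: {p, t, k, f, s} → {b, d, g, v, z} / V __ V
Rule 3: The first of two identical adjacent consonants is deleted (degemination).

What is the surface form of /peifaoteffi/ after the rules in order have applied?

peivaozefi

Rule 1 (intervocalic spirantization): /t/ is a stop between vowels /o/ and /e/, so it spirantizes to the fricative [s]. /peifaoteffi/ → peifaoseffi.
Rule 2 (intervocalic voicing): /f/ is a voiceless obstruent between vowels /i/ and /a/, so it voices to [v]. /s/ is a voiceless obstruent between vowels /o/ and /e/, so it voices to [z]. /peifaoseffi/ → peivaozeffi.
Rule 3 (degemination): /ff/ is a geminate; the first /f/ deletes. /peivaozeffi/ → peivaozefi.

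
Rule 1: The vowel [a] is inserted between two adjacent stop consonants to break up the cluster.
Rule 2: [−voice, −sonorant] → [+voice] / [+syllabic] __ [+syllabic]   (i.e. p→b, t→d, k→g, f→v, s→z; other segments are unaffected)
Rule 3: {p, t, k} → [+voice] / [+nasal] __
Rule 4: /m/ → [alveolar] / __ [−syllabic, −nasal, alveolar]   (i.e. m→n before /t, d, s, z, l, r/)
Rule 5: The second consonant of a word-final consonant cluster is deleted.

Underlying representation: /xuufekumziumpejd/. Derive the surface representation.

Rule 1 (stop-cluster a-epenthesis): no segment meets the environment; /xuufekumziumpejd/ is unchanged.
Rule 2 (intervocalic voicing): /f/ is a voiceless obstruent between vowels /u/ and /e/, so it voices to [v]. /k/ is a voiceless obstruent between vowels /e/ and /u/, so it voices to [g]. /xuufekumziumpejd/ → xuuvegumziumpejd.
Rule 3 (post-nasal voicing): /p/ is a voiceless stop immediately after the nasal /m/, so it voices to [b]. /xuuvegumziumpejd/ → xuuvegumziumbejd.
Rule 4 (nasal place assimilation): /m/ precedes the alveolar consonant /z/, so it assimilates in place to [n]. /xuuvegumziumbejd/ → xuuvegunziumbejd.
Rule 5 (final cluster simplification): /d/ is the second consonant of a word-final cluster /jd/, so it deletes. /xuuvegunziumbejd/ → xuuvegunziumbej.

xuuvegunziumbej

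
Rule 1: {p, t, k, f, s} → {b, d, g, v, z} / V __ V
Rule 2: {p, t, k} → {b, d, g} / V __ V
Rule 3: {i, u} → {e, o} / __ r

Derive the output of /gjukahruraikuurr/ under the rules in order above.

Rule 1 (intervocalic voicing): /k/ is a voiceless obstruent between vowels /u/ and /a/, so it voices to [g]. /k/ is a voiceless obstruent between vowels /i/ and /u/, so it voices to [g]. /gjukahruraikuurr/ → gjugahruraiguurr.
Rule 2 (intervocalic voicing): no segment meets the environment; /gjugahruraiguurr/ is unchanged.
Rule 3 (pre-rhotic lowering): /u/ is a high vowel immediately before /r/, so it lowers to [o]. /u/ is a high vowel immediately before /r/, so it lowers to [o]. /gjugahruraiguurr/ → gjugahroraiguorr.

gjugahroraiguorr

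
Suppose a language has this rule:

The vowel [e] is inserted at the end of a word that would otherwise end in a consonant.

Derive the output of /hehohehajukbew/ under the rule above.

the form ends in the consonant /w/, so [e] is inserted word-finally.
Surface form: [hehohehajukbewe].

hehohehajukbewe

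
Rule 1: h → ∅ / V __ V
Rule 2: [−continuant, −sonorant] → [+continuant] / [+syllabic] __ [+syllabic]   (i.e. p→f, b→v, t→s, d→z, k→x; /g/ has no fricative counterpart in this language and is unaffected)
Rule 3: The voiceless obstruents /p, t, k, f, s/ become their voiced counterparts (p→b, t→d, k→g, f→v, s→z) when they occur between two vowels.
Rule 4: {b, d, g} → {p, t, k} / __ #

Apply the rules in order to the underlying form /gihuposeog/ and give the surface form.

Rule 1 (intervocalic h-deletion): /h/ occurs between vowels /i/ and /u/, so it deletes. /gihuposeog/ → giuposeog.
Rule 2 (intervocalic spirantization): /p/ is a stop between vowels /u/ and /o/, so it spirantizes to the fricative [f]. /giuposeog/ → giufoseog.
Rule 3 (intervocalic voicing): /f/ is a voiceless obstruent between vowels /u/ and /o/, so it voices to [v]. /s/ is a voiceless obstruent between vowels /o/ and /e/, so it voices to [z]. /giufoseog/ → giuvozeog.
Rule 4 (final devoicing): /g/ is a voiced stop in word-final position, so it devoices to [k]. /giuvozeog/ → giuvozeok.

giuvozeok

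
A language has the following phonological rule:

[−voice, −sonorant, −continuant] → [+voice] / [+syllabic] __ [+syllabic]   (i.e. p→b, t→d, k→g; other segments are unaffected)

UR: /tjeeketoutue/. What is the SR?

tjeegedoudue

Scanning /tjeeketoutue/: /t/ at position 1 is not in the conditioning environment; /k/ is a voiceless stop between vowels /e/ and /e/, so it voices to [g]; /t/ is a voiceless stop between vowels /e/ and /o/, so it voices to [d]; /t/ is a voiceless stop between vowels /u/ and /u/, so it voices to [d].
Result: [tjeegedoudue].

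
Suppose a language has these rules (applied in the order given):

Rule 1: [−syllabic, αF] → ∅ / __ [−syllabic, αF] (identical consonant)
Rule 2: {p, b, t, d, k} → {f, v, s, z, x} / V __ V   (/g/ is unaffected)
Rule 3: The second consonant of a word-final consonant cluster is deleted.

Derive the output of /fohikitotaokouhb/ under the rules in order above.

fohixisosaoxouh

Rule 1 (degemination): no segment meets the environment; /fohikitotaokouhb/ is unchanged.
Rule 2 (intervocalic spirantization): /k/ is a stop between vowels /i/ and /i/, so it spirantizes to the fricative [x]. /t/ is a stop between vowels /i/ and /o/, so it spirantizes to the fricative [s]. /t/ is a stop between vowels /o/ and /a/, so it spirantizes to the fricative [s]. /k/ is a stop between vowels /o/ and /o/, so it spirantizes to the fricative [x]. /fohikitotaokouhb/ → fohixisosaoxouhb.
Rule 3 (final cluster simplification): /b/ is the second consonant of a word-final cluster /hb/, so it deletes. /fohixisosaoxouhb/ → fohixisosaoxouh.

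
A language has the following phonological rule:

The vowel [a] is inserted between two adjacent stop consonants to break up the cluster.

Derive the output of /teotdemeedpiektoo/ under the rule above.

/t/ and /d/ form a stop–stop cluster, so [a] is inserted between them.
/d/ and /p/ form a stop–stop cluster, so [a] is inserted between them.
/k/ and /t/ form a stop–stop cluster, so [a] is inserted between them.
Surface form: [teotademeedapiekatoo].

teotademeedapiekatoo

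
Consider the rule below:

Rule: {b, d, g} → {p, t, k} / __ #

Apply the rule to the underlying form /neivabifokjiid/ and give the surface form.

neivabifokjiit

/d/ is a voiced stop in word-final position, so it devoices to [t].
The other instance of /b/ does not occur in the required environment and remains unchanged.
Surface form: [neivabifokjiit].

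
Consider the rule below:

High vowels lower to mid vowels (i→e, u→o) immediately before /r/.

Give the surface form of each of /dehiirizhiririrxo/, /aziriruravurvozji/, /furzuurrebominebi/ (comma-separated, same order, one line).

dehierizherererxo, azereroravorvozji, forzuorrebominebi

/dehiirizhiririrxo/: /i/ is a high vowel immediately before /r/, so it lowers to [e]. /i/ is a high vowel immediately before /r/, so it lowers to [e]. /i/ is a high vowel immediately before /r/, so it lowers to [e]. /i/ is a high vowel immediately before /r/, so it lowers to [e]. → [dehierizherererxo].
/aziriruravurvozji/: /i/ is a high vowel immediately before /r/, so it lowers to [e]. /i/ is a high vowel immediately before /r/, so it lowers to [e]. /u/ is a high vowel immediately before /r/, so it lowers to [o]. /u/ is a high vowel immediately before /r/, so it lowers to [o]. → [azereroravorvozji].
/furzuurrebominebi/: /u/ is a high vowel immediately before /r/, so it lowers to [o]. /u/ is a high vowel immediately before /r/, so it lowers to [o]. → [forzuorrebominebi].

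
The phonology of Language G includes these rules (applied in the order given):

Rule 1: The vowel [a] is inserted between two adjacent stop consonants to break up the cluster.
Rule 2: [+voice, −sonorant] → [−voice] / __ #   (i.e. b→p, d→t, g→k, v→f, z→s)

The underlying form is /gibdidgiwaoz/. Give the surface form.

Rule 1 (stop-cluster a-epenthesis): /b/ and /d/ form a stop–stop cluster, so [a] is inserted between them. /d/ and /g/ form a stop–stop cluster, so [a] is inserted between them. /gibdidgiwaoz/ → gibadidagiwaoz.
Rule 2 (final devoicing): /z/ is a voiced obstruent in word-final position, so it devoices to [s]. /gibadidagiwaoz/ → gibadidagiwaos.

gibadidagiwaos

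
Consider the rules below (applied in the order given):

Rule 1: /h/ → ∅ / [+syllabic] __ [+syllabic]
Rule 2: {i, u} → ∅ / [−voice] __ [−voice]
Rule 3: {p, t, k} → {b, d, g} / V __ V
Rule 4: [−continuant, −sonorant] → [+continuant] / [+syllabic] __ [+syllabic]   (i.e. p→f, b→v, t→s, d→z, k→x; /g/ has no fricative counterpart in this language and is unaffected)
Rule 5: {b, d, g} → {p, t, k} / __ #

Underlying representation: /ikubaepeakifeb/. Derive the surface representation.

Rule 1 (intervocalic h-deletion): no segment meets the environment; /ikubaepeakifeb/ is unchanged.
Rule 2 (high vowel syncope): /i/ is a high vowel flanked by voiceless consonants /k/ and /f/, so it deletes. /ikubaepeakifeb/ → ikubaepeakfeb.
Rule 3 (intervocalic voicing): /k/ is a voiceless stop between vowels /i/ and /u/, so it voices to [g]. /p/ is a voiceless stop between vowels /e/ and /e/, so it voices to [b]. /ikubaepeakfeb/ → igubaebeakfeb.
Rule 4 (intervocalic spirantization): /b/ is a stop between vowels /u/ and /a/, so it spirantizes to the fricative [v]. /b/ is a stop between vowels /e/ and /e/, so it spirantizes to the fricative [v]. /igubaebeakfeb/ → iguvaeveakfeb.
Rule 5 (final devoicing): /b/ is a voiced stop in word-final position, so it devoices to [p]. /iguvaeveakfeb/ → iguvaeveakfep.

iguvaeveakfep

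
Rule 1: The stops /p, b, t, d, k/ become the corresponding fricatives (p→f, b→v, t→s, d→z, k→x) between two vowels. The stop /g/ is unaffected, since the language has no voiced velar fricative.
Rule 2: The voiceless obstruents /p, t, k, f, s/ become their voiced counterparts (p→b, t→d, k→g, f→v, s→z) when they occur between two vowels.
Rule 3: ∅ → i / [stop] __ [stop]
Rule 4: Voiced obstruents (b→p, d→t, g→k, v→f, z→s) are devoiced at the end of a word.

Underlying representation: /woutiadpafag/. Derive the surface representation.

Rule 1 (intervocalic spirantization): /t/ is a stop between vowels /u/ and /i/, so it spirantizes to the fricative [s]. /woutiadpafag/ → wousiadpafag.
Rule 2 (intervocalic voicing): /s/ is a voiceless obstruent between vowels /u/ and /i/, so it voices to [z]. /f/ is a voiceless obstruent between vowels /a/ and /a/, so it voices to [v]. /wousiadpafag/ → wouziadpavag.
Rule 3 (stop-cluster i-epenthesis): /d/ and /p/ form a stop–stop cluster, so [i] is inserted between them. /wouziadpavag/ → wouziadipavag.
Rule 4 (final devoicing): /g/ is a voiced obstruent in word-final position, so it devoices to [k]. /wouziadipavag/ → wouziadipavak.

wouziadipavak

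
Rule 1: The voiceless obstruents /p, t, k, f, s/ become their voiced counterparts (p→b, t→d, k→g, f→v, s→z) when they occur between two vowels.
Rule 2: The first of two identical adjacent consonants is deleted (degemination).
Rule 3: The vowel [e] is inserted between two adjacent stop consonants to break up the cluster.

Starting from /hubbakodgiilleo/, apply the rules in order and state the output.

hubagodegiileo

Rule 1 (intervocalic voicing): /k/ is a voiceless obstruent between vowels /a/ and /o/, so it voices to [g]. /hubbakodgiilleo/ → hubbagodgiilleo.
Rule 2 (degemination): /bb/ is a geminate; the first /b/ deletes. /ll/ is a geminate; the first /l/ deletes. /hubbagodgiilleo/ → hubagodgiileo.
Rule 3 (stop-cluster e-epenthesis): /d/ and /g/ form a stop–stop cluster, so [e] is inserted between them. /hubagodgiileo/ → hubagodegiileo.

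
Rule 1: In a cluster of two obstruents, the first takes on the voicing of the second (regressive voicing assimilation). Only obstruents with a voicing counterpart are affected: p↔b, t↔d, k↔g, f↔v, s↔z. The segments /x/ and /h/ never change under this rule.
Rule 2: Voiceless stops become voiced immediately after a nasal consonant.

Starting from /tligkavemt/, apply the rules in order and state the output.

Rule 1 (regressive voicing assimilation): /g/ precedes the voiceless obstruent /k/, so it devoices to [k] by assimilation. /tligkavemt/ → tlikkavemt.
Rule 2 (post-nasal voicing): /t/ is a voiceless stop immediately after the nasal /m/, so it voices to [d]. /tlikkavemt/ → tlikkavemd.

tlikkavemd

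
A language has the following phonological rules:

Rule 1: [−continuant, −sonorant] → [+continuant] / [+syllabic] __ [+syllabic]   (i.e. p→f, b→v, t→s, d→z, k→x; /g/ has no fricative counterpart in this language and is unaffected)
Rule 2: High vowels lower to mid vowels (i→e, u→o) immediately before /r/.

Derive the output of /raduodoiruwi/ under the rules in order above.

razuozoeruwi

Rule 1 (intervocalic spirantization): /d/ is a stop between vowels /a/ and /u/, so it spirantizes to the fricative [z]. /d/ is a stop between vowels /o/ and /o/, so it spirantizes to the fricative [z]. /raduodoiruwi/ → razuozoiruwi.
Rule 2 (pre-rhotic lowering): /i/ is a high vowel immediately before /r/, so it lowers to [e]. /razuozoiruwi/ → razuozoeruwi.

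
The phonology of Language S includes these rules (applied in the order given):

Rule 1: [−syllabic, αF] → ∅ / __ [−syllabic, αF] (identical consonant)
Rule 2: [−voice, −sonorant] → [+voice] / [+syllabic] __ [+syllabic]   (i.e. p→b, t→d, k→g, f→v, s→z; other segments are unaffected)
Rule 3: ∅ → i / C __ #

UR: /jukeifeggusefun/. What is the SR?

Rule 1 (degemination): /gg/ is a geminate; the first /g/ deletes. /jukeifeggusefun/ → jukeifegusefun.
Rule 2 (intervocalic voicing): /k/ is a voiceless obstruent between vowels /u/ and /e/, so it voices to [g]. /f/ is a voiceless obstruent between vowels /i/ and /e/, so it voices to [v]. /s/ is a voiceless obstruent between vowels /u/ and /e/, so it voices to [z]. /f/ is a voiceless obstruent between vowels /e/ and /u/, so it voices to [v]. /jukeifegusefun/ → jugeiveguzevun.
Rule 3 (final i-epenthesis): the form ends in the consonant /n/, so [i] is inserted word-finally. /jugeiveguzevun/ → jugeiveguzevuni.

jugeiveguzevuni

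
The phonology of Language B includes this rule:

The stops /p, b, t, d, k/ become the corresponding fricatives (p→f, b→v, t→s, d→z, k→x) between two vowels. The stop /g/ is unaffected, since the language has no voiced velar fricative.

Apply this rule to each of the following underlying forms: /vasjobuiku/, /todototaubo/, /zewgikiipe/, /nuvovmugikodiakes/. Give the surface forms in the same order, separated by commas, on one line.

/vasjobuiku/: /b/ is a stop between vowels /o/ and /u/, so it spirantizes to the fricative [v]. /k/ is a stop between vowels /i/ and /u/, so it spirantizes to the fricative [x]. → [vasjovuixu].
/todototaubo/: /d/ is a stop between vowels /o/ and /o/, so it spirantizes to the fricative [z]. /t/ is a stop between vowels /o/ and /o/, so it spirantizes to the fricative [s]. /t/ is a stop between vowels /o/ and /a/, so it spirantizes to the fricative [s]. /b/ is a stop between vowels /u/ and /o/, so it spirantizes to the fricative [v]. → [tozososauvo].
/zewgikiipe/: /k/ is a stop between vowels /i/ and /i/, so it spirantizes to the fricative [x]. /p/ is a stop between vowels /i/ and /e/, so it spirantizes to the fricative [f]. → [zewgixiife].
/nuvovmugikodiakes/: /k/ is a stop between vowels /i/ and /o/, so it spirantizes to the fricative [x]. /d/ is a stop between vowels /o/ and /i/, so it spirantizes to the fricative [z]. /k/ is a stop between vowels /a/ and /e/, so it spirantizes to the fricative [x]. → [nuvovmugixoziaxes].

vasjovuixu, tozososauvo, zewgixiife, nuvovmugixoziaxes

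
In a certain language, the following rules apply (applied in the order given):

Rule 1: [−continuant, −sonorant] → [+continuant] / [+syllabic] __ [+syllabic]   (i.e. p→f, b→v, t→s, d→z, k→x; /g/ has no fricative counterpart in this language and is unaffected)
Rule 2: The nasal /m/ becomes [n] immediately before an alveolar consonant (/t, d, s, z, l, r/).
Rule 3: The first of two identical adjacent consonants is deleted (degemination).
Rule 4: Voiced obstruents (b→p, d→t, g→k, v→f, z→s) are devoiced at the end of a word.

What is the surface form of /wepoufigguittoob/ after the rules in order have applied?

Rule 1 (intervocalic spirantization): /p/ is a stop between vowels /e/ and /o/, so it spirantizes to the fricative [f]. /wepoufigguittoob/ → wefoufigguittoob.
Rule 2 (nasal place assimilation): no segment meets the environment; /wefoufigguittoob/ is unchanged.
Rule 3 (degemination): /gg/ is a geminate; the first /g/ deletes. /tt/ is a geminate; the first /t/ deletes. /wefoufigguittoob/ → wefoufiguitoob.
Rule 4 (final devoicing): /b/ is a voiced obstruent in word-final position, so it devoices to [p]. /wefoufiguitoob/ → wefoufiguitoop.

wefoufiguitoop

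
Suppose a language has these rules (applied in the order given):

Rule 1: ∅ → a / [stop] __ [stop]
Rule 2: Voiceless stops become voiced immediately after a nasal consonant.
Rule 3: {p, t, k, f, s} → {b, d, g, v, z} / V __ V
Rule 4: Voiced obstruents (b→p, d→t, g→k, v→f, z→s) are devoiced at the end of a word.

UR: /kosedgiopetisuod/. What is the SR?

Rule 1 (stop-cluster a-epenthesis): /d/ and /g/ form a stop–stop cluster, so [a] is inserted between them. /kosedgiopetisuod/ → kosedagiopetisuod.
Rule 2 (post-nasal voicing): no segment meets the environment; /kosedagiopetisuod/ is unchanged.
Rule 3 (intervocalic voicing): /s/ is a voiceless obstruent between vowels /o/ and /e/, so it voices to [z]. /p/ is a voiceless obstruent between vowels /o/ and /e/, so it voices to [b]. /t/ is a voiceless obstruent between vowels /e/ and /i/, so it voices to [d]. /s/ is a voiceless obstruent between vowels /i/ and /u/, so it voices to [z]. /kosedagiopetisuod/ → kozedagiobedizuod.
Rule 4 (final devoicing): /d/ is a voiced obstruent in word-final position, so it devoices to [t]. /kozedagiobedizuod/ → kozedagiobedizuot.

kozedagiobedizuot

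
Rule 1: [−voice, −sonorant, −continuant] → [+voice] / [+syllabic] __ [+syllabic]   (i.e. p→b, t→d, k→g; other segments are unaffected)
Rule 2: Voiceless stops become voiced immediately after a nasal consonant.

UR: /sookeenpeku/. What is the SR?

soogeenbegu

Rule 1 (intervocalic voicing): /k/ is a voiceless stop between vowels /o/ and /e/, so it voices to [g]. /k/ is a voiceless stop between vowels /e/ and /u/, so it voices to [g]. /sookeenpeku/ → soogeenpegu.
Rule 2 (post-nasal voicing): /p/ is a voiceless stop immediately after the nasal /n/, so it voices to [b]. /soogeenpegu/ → soogeenbegu.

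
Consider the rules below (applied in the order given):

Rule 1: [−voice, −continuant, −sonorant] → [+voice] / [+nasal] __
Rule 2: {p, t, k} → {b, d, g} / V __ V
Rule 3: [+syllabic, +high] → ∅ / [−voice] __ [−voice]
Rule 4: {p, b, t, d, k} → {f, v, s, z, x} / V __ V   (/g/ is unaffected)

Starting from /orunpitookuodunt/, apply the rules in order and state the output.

Rule 1 (post-nasal voicing): /p/ is a voiceless stop immediately after the nasal /n/, so it voices to [b]. /t/ is a voiceless stop immediately after the nasal /n/, so it voices to [d]. /orunpitookuodunt/ → orunbitookuodund.
Rule 2 (intervocalic voicing): /t/ is a voiceless stop between vowels /i/ and /o/, so it voices to [d]. /k/ is a voiceless stop between vowels /o/ and /u/, so it voices to [g]. /orunbitookuodund/ → orunbidooguodund.
Rule 3 (high vowel syncope): no segment meets the environment; /orunbidooguodund/ is unchanged.
Rule 4 (intervocalic spirantization): /d/ is a stop between vowels /i/ and /o/, so it spirantizes to the fricative [z]. /d/ is a stop between vowels /o/ and /u/, so it spirantizes to the fricative [z]. /orunbidooguodund/ → orunbizooguozund.

orunbizooguozund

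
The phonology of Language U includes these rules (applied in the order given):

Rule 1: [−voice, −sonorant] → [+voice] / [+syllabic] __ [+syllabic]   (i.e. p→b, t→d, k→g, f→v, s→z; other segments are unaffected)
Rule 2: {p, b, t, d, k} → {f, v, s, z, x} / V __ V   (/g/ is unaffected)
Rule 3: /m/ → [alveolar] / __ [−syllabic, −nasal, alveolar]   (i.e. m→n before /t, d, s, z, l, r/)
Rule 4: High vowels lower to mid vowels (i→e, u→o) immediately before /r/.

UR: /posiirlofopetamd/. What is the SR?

Rule 1 (intervocalic voicing): /s/ is a voiceless obstruent between vowels /o/ and /i/, so it voices to [z]. /f/ is a voiceless obstruent between vowels /o/ and /o/, so it voices to [v]. /p/ is a voiceless obstruent between vowels /o/ and /e/, so it voices to [b]. /t/ is a voiceless obstruent between vowels /e/ and /a/, so it voices to [d]. /posiirlofopetamd/ → poziirlovobedamd.
Rule 2 (intervocalic spirantization): /b/ is a stop between vowels /o/ and /e/, so it spirantizes to the fricative [v]. /d/ is a stop between vowels /e/ and /a/, so it spirantizes to the fricative [z]. /poziirlovobedamd/ → poziirlovovezamd.
Rule 3 (nasal place assimilation): /m/ precedes the alveolar consonant /d/, so it assimilates in place to [n]. /poziirlovovezamd/ → poziirlovovezand.
Rule 4 (pre-rhotic lowering): /i/ is a high vowel immediately before /r/, so it lowers to [e]. /poziirlovovezand/ → pozierlovovezand.

pozierlovovezand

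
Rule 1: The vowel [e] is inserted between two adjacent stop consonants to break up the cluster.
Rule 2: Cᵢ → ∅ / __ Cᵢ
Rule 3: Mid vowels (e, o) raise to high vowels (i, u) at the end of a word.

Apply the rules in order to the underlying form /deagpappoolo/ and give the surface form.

Rule 1 (stop-cluster e-epenthesis): /g/ and /p/ form a stop–stop cluster, so [e] is inserted between them. /p/ and /p/ form a stop–stop cluster, so [e] is inserted between them. /deagpappoolo/ → deagepapepoolo.
Rule 2 (degemination): no segment meets the environment; /deagepapepoolo/ is unchanged.
Rule 3 (final vowel raising): /o/ is a mid vowel in word-final position, so it raises to [u]. /deagepapepoolo/ → deagepapepoolu.

deagepapepoolu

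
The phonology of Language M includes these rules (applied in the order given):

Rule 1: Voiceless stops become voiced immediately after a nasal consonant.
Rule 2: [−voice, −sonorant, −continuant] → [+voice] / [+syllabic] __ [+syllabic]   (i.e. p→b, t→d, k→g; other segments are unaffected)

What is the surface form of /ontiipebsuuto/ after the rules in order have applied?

ondiibebsuudo

Rule 1 (post-nasal voicing): /t/ is a voiceless stop immediately after the nasal /n/, so it voices to [d]. /ontiipebsuuto/ → ondiipebsuuto.
Rule 2 (intervocalic voicing): /p/ is a voiceless stop between vowels /i/ and /e/, so it voices to [b]. /t/ is a voiceless stop between vowels /u/ and /o/, so it voices to [d]. /ondiipebsuuto/ → ondiibebsuudo.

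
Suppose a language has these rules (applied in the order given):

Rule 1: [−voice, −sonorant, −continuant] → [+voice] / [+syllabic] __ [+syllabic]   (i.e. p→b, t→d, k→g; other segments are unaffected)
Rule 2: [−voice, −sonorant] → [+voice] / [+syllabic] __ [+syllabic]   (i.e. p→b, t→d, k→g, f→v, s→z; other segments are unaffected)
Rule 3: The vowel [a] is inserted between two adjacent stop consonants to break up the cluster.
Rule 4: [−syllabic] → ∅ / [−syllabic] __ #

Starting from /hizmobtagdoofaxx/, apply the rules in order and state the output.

Rule 1 (intervocalic voicing): no segment meets the environment; /hizmobtagdoofaxx/ is unchanged.
Rule 2 (intervocalic voicing): /f/ is a voiceless obstruent between vowels /o/ and /a/, so it voices to [v]. /hizmobtagdoofaxx/ → hizmobtagdoovaxx.
Rule 3 (stop-cluster a-epenthesis): /b/ and /t/ form a stop–stop cluster, so [a] is inserted between them. /g/ and /d/ form a stop–stop cluster, so [a] is inserted between them. /hizmobtagdoovaxx/ → hizmobatagadoovaxx.
Rule 4 (final cluster simplification): /x/ is the second consonant of a word-final cluster /xx/, so it deletes. /hizmobatagadoovaxx/ → hizmobatagadoovax.

hizmobatagadoovax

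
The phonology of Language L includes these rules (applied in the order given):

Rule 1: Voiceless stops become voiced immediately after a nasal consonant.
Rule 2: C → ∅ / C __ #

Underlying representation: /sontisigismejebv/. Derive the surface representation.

Rule 1 (post-nasal voicing): /t/ is a voiceless stop immediately after the nasal /n/, so it voices to [d]. /sontisigismejebv/ → sondisigismejebv.
Rule 2 (final cluster simplification): /v/ is the second consonant of a word-final cluster /bv/, so it deletes. /sondisigismejebv/ → sondisigismejeb.

sondisigismejeb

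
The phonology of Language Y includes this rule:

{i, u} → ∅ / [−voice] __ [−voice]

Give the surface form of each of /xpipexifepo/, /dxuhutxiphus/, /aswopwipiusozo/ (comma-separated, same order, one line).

/xpipexifepo/: /i/ is a high vowel flanked by voiceless consonants /p/ and /p/, so it deletes. /i/ is a high vowel flanked by voiceless consonants /x/ and /f/, so it deletes. → [xppexfepo].
/dxuhutxiphus/: /u/ is a high vowel flanked by voiceless consonants /x/ and /h/, so it deletes. /u/ is a high vowel flanked by voiceless consonants /h/ and /t/, so it deletes. /i/ is a high vowel flanked by voiceless consonants /x/ and /p/, so it deletes. /u/ is a high vowel flanked by voiceless consonants /h/ and /s/, so it deletes. → [dxhtxphs].
/aswopwipiusozo/: the rule's environment is not met; surfaces unchanged as [aswopwipiusozo].

xppexfepo, dxhtxphs, aswopwipiusozo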